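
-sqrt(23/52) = -sqrt(299)/26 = -0.67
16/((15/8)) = 128/15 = 8.53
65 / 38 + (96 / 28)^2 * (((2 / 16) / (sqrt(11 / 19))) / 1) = 65 / 38 + 72 * sqrt(209) / 539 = 3.64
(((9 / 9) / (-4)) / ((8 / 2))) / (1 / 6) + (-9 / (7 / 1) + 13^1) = 635 / 56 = 11.34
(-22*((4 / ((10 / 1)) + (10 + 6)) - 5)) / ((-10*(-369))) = -209 / 3075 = -0.07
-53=-53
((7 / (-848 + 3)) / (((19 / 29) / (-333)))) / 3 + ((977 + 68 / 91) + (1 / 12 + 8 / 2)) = 1326009137 / 1348620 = 983.23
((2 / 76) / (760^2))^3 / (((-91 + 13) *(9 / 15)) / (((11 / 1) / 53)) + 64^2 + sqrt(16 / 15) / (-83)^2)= 166696735554327 / 6822248436139508230268280759084646400000 -833569 *sqrt(15) / 3411124218069754115134140379542323200000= 0.00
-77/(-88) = 7/8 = 0.88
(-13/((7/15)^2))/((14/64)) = -93600/343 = -272.89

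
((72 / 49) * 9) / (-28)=-162 / 343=-0.47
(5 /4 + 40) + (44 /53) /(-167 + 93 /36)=17251773 /418276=41.24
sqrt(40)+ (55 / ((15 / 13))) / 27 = 143 / 81+ 2 * sqrt(10) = 8.09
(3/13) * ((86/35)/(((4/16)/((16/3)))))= 5504/455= 12.10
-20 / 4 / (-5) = 1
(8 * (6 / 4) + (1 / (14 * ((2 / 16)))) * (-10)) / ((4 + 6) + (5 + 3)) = 0.35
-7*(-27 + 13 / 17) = 3122 / 17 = 183.65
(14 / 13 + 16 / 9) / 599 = 334 / 70083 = 0.00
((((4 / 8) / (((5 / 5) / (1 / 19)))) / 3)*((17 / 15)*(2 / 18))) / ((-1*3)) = -17 / 46170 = -0.00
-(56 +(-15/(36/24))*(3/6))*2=-102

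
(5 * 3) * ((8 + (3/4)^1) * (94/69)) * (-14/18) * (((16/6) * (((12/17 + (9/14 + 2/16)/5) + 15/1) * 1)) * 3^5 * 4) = -2235288510/391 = -5716850.41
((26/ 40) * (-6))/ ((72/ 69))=-299/ 80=-3.74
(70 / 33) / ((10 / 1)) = 7 / 33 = 0.21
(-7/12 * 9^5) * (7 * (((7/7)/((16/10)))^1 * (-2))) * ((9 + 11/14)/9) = 10486665/32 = 327708.28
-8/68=-2/17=-0.12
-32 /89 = -0.36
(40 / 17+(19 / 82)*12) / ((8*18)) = 1789 / 50184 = 0.04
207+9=216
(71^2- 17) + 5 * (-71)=4669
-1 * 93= -93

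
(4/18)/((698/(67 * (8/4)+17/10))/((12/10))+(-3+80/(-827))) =2244478/12015957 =0.19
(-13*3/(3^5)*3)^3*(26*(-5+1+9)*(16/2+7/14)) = -2427685/19683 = -123.34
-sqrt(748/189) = -2 * sqrt(3927)/63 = -1.99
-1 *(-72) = 72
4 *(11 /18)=22 /9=2.44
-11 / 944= -0.01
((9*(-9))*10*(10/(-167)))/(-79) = -8100/13193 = -0.61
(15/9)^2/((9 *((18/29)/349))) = 253025/1458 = 173.54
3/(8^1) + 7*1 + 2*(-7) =-53/8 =-6.62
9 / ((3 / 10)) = 30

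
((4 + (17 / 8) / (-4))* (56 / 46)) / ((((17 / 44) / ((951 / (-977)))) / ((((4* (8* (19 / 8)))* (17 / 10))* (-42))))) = 6486301206 / 112355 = 57730.42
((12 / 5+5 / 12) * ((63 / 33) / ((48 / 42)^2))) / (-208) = -4459 / 225280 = -0.02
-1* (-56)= 56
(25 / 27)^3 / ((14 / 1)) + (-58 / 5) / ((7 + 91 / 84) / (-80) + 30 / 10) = -3025174057 / 766889046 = -3.94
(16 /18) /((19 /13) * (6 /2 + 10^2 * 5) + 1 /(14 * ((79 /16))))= 57512 /47566125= 0.00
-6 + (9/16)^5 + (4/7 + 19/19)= -32092513/7340032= -4.37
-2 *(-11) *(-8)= -176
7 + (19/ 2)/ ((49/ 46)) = 15.92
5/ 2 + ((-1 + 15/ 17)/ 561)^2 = 454771853/ 181908738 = 2.50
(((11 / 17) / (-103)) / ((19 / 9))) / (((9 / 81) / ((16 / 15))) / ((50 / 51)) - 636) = 15840 / 3384887867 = 0.00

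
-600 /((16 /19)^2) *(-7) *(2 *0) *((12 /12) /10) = 0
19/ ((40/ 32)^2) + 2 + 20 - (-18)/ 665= 113672/ 3325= 34.19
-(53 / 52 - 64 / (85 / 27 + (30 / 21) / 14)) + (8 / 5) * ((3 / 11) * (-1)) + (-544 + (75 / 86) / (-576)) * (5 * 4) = -160294021651 / 14757600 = -10861.79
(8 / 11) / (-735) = -8 / 8085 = -0.00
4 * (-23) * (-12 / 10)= 552 / 5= 110.40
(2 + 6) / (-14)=-4 / 7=-0.57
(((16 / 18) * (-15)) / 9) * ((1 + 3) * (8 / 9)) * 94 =-120320 / 243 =-495.14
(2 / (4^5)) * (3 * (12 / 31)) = 9 / 3968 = 0.00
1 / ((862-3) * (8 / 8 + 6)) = 1 / 6013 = 0.00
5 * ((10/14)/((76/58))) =725/266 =2.73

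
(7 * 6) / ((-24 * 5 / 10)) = -7 / 2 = -3.50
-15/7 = -2.14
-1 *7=-7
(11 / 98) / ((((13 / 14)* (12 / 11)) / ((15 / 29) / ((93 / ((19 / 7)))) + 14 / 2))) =2670833 / 3435978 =0.78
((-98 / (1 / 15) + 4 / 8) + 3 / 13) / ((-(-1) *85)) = -38201 / 2210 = -17.29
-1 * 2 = -2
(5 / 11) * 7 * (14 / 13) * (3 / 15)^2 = 98 / 715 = 0.14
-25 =-25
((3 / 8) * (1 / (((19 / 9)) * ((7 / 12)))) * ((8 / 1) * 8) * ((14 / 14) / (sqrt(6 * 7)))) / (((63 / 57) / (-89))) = -12816 * sqrt(42) / 343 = -242.15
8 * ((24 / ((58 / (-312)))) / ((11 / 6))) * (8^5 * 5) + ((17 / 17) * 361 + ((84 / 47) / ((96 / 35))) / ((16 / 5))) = -177134495517961 / 1919104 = -92300623.37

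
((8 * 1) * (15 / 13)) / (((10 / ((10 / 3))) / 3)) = 120 / 13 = 9.23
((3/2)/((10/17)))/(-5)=-51/100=-0.51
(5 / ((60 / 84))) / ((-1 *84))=-1 / 12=-0.08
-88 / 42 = -44 / 21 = -2.10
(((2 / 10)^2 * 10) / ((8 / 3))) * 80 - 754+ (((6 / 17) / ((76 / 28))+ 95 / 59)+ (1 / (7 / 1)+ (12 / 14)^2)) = -690429968 / 933793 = -739.38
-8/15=-0.53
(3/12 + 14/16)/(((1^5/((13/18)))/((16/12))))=13/12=1.08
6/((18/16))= 16/3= 5.33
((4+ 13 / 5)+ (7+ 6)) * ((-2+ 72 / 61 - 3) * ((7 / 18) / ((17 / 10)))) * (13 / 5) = -2077894 / 46665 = -44.53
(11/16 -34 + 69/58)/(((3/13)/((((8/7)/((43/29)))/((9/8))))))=-775060/8127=-95.37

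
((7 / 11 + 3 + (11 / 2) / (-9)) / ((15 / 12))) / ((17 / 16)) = 2.28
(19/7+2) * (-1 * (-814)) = 3837.43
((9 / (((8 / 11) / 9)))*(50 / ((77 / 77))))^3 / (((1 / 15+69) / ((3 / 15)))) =33156936140625 / 66304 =500074447.10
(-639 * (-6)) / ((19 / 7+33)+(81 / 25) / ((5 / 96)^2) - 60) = 8386875 / 2559611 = 3.28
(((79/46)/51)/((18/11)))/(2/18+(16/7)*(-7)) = -0.00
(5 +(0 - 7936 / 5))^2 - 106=62581271 / 25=2503250.84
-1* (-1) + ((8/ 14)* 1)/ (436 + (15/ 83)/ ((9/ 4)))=190271/ 190022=1.00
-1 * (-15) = 15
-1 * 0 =0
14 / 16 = 7 / 8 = 0.88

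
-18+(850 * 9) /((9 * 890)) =-17.04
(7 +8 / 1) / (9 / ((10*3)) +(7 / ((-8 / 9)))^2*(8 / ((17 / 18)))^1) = 1700 / 59569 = 0.03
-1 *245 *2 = -490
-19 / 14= -1.36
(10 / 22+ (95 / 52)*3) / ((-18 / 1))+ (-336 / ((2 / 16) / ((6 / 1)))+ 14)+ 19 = -165717515 / 10296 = -16095.33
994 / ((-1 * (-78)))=497 / 39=12.74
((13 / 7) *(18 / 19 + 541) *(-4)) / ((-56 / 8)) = 76492 / 133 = 575.13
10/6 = 5/3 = 1.67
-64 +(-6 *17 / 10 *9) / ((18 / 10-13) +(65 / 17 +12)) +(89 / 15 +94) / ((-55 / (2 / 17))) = -154457363 / 1837275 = -84.07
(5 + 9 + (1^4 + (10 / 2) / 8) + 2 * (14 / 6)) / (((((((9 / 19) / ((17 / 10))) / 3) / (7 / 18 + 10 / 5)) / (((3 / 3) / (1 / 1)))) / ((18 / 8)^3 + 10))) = 9259837967 / 829440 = 11163.96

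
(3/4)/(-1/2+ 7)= 3/26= 0.12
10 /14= 5 /7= 0.71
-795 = -795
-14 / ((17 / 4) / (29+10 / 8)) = -1694 / 17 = -99.65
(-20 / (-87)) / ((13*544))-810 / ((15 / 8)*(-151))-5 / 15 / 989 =65710582991 / 22970727624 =2.86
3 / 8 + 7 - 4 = 27 / 8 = 3.38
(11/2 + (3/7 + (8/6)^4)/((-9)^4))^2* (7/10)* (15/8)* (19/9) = 31822298864063851/379585297030464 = 83.83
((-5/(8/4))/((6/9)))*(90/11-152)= 11865/22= 539.32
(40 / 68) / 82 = 5 / 697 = 0.01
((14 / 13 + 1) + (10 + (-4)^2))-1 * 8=261 / 13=20.08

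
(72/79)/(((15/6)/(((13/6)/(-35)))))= -0.02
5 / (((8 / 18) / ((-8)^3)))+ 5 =-5755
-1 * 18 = -18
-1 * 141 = -141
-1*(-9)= 9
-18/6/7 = -3/7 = -0.43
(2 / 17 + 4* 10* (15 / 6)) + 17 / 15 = 101.25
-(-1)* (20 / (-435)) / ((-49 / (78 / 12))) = 26 / 4263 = 0.01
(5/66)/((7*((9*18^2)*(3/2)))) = 5/2020788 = 0.00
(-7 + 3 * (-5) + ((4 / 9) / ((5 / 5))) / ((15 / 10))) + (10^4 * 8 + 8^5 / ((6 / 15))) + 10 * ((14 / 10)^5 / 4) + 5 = 5464690039 / 33750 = 161916.74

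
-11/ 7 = -1.57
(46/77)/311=46/23947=0.00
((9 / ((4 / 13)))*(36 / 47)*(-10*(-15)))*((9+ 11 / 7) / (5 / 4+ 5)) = 1870128 / 329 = 5684.28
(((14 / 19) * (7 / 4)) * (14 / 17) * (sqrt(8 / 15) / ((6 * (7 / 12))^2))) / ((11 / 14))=784 * sqrt(30) / 53295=0.08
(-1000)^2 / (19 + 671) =100000 / 69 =1449.28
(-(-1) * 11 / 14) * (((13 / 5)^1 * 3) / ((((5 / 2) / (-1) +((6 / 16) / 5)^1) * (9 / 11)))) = -6292 / 2037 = -3.09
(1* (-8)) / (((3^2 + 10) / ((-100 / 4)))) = 200 / 19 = 10.53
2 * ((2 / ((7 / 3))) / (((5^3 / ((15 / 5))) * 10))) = 18 / 4375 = 0.00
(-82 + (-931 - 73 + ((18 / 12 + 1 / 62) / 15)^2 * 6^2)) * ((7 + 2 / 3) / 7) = -599893222 / 504525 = -1189.03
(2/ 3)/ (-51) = -2/ 153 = -0.01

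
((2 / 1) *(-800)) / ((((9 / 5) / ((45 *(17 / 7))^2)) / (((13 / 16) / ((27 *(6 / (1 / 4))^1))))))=-11740625 / 882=-13311.37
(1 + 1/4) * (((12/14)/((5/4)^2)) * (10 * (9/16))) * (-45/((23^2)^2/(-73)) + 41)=158.19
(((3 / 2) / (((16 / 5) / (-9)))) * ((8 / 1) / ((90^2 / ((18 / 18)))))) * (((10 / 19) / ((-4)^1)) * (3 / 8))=1 / 4864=0.00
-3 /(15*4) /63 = -0.00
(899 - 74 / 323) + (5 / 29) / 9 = 75770698 / 84303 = 898.79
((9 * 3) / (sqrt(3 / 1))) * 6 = 93.53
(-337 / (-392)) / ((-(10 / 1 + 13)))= -0.04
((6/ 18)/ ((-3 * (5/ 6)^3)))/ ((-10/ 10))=24/ 125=0.19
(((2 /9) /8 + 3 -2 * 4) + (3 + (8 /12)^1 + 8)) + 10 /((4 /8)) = 26.69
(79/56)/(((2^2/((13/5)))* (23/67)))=68809/25760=2.67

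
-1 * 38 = -38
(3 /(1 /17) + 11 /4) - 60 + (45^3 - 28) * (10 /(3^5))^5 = -21145776436075 /3389154437772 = -6.24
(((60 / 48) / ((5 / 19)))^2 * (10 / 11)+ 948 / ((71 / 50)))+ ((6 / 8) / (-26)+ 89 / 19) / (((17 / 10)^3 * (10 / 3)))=5219469911105 / 7582016728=688.40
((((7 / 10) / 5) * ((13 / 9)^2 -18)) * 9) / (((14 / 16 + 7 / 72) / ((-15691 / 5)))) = 40451398 / 625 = 64722.24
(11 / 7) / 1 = 11 / 7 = 1.57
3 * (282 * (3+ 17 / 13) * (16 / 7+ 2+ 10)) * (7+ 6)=676800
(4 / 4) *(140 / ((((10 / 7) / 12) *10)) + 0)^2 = 345744 / 25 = 13829.76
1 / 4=0.25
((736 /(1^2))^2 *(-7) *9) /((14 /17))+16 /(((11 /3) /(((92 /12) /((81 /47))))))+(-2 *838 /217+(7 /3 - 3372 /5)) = -40061889326629 /966735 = -41440404.38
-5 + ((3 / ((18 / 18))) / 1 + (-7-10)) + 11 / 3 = -46 / 3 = -15.33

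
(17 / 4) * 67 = 1139 / 4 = 284.75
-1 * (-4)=4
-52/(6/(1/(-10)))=13/15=0.87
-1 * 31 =-31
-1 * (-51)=51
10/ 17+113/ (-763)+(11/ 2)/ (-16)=40007/ 415072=0.10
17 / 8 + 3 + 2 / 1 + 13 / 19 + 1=1339 / 152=8.81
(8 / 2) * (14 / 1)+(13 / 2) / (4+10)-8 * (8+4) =-1107 / 28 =-39.54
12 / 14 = 6 / 7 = 0.86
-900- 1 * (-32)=-868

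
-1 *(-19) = 19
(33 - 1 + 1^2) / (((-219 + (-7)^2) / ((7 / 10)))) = -231 / 1700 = -0.14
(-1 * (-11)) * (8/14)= 6.29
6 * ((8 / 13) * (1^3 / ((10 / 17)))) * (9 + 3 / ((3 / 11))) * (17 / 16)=1734 / 13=133.38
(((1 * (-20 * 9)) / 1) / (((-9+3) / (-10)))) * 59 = -17700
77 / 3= 25.67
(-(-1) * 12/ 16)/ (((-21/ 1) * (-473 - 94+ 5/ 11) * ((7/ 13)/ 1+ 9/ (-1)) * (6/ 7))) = -13/ 1495680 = -0.00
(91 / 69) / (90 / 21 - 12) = -637 / 3726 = -0.17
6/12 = 1/2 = 0.50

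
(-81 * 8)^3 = -272097792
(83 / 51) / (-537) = -83 / 27387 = -0.00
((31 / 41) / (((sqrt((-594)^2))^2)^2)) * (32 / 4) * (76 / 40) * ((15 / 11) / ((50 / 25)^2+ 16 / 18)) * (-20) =-2945 / 5718620166732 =-0.00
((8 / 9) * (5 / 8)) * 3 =5 / 3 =1.67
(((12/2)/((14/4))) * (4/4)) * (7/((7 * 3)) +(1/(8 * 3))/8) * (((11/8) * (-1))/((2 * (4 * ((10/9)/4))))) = -1287/3584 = -0.36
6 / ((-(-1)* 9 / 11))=22 / 3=7.33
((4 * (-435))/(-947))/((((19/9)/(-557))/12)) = -104671440/17993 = -5817.34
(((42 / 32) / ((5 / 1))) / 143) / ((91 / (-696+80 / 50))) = -651 / 46475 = -0.01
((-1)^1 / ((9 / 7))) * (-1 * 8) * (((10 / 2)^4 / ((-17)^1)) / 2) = -17500 / 153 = -114.38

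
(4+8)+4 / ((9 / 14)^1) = 164 / 9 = 18.22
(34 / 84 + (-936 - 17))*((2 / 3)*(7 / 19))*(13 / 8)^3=-1003.97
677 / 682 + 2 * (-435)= -592663 / 682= -869.01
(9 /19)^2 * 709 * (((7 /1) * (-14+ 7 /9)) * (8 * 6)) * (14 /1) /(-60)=297660888 /1805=164909.08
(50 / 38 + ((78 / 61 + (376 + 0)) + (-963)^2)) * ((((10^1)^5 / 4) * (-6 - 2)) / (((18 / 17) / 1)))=-1827941085400000 / 10431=-175241212290.29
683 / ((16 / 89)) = 60787 / 16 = 3799.19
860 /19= 45.26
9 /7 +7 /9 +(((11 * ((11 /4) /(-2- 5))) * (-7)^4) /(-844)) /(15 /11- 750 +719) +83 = 5869225205 /69336288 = 84.65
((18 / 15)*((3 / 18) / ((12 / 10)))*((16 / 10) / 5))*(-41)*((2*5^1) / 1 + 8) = -984 / 25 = -39.36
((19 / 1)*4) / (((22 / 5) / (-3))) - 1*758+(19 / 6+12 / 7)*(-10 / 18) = -3378499 / 4158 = -812.53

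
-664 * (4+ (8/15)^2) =-640096/225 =-2844.87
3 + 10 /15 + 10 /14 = 92 /21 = 4.38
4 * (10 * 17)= 680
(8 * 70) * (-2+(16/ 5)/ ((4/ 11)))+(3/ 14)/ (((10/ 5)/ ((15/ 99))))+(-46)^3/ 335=362931627/ 103180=3517.46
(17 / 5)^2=289 / 25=11.56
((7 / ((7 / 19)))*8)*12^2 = 21888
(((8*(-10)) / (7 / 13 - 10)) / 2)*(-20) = -10400 / 123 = -84.55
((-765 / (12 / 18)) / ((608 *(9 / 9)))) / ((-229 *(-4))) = -2295 / 1113856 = -0.00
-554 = -554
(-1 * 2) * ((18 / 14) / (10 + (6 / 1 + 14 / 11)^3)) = -11979 / 1838585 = -0.01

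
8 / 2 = 4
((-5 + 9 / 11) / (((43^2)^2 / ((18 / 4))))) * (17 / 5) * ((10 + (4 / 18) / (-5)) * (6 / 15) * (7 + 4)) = -350336 / 427350125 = -0.00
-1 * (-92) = 92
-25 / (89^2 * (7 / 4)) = -100 / 55447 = -0.00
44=44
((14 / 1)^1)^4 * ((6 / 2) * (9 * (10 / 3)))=3457440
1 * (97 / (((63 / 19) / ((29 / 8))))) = 53447 / 504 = 106.05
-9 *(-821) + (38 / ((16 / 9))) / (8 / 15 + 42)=37716021 / 5104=7389.50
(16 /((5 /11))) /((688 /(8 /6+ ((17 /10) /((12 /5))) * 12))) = 649 /1290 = 0.50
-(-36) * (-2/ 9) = -8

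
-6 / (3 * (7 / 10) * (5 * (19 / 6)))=-24 / 133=-0.18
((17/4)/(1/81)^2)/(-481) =-111537/1924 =-57.97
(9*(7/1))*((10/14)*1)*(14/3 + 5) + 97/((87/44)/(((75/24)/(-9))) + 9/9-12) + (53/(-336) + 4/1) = 667984741/1542576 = 433.03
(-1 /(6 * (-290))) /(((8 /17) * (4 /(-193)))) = -3281 /55680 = -0.06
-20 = -20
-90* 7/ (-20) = 63/ 2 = 31.50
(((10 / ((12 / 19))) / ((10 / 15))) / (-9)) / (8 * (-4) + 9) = 95 / 828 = 0.11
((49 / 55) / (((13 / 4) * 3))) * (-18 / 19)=-1176 / 13585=-0.09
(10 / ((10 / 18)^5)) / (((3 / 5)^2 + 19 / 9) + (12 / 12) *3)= 1062882 / 30775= 34.54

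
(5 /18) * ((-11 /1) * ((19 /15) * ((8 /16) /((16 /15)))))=-1045 /576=-1.81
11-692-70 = -751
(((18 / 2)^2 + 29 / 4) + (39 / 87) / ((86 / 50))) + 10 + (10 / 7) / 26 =44739701 / 453908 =98.57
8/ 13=0.62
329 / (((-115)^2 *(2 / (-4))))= -658 / 13225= -0.05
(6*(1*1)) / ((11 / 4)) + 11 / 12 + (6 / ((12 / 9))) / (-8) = 1339 / 528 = 2.54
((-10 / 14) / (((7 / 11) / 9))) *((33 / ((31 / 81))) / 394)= -1323135 / 598486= -2.21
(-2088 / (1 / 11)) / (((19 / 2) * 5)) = -45936 / 95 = -483.54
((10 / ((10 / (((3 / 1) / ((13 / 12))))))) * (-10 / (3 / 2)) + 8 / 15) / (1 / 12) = -13984 / 65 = -215.14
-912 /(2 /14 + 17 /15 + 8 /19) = -909720 /1693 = -537.34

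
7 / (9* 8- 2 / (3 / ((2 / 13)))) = 273 / 2804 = 0.10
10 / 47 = 0.21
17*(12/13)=15.69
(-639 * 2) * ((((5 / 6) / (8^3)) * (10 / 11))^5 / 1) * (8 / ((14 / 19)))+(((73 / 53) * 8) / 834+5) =4944151778113831550097269 / 986224342267739454308352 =5.01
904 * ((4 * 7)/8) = 3164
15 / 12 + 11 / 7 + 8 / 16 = 93 / 28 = 3.32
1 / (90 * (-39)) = -1 / 3510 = -0.00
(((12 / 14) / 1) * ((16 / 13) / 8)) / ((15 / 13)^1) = 4 / 35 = 0.11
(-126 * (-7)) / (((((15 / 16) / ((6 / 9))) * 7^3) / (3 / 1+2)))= 64 / 7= 9.14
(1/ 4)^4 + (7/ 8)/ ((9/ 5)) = 1129/ 2304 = 0.49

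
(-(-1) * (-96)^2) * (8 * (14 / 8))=129024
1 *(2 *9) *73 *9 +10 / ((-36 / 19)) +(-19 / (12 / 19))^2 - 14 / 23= 14048533 / 1104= 12725.12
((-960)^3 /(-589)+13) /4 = 884743657 /2356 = 375527.87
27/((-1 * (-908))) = 27/908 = 0.03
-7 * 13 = -91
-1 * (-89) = 89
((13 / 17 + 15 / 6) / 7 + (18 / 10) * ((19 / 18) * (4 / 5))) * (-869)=-10270711 / 5950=-1726.17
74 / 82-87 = -3530 / 41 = -86.10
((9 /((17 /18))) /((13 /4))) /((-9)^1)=-72 /221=-0.33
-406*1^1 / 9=-406 / 9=-45.11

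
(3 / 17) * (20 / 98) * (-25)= -750 / 833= -0.90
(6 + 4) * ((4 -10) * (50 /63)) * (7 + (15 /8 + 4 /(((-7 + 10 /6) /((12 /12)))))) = -8125 /21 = -386.90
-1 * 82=-82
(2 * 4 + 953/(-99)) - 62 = -6299/99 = -63.63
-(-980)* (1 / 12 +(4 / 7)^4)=27365 / 147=186.16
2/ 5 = 0.40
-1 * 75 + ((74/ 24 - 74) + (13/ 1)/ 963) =-562019/ 3852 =-145.90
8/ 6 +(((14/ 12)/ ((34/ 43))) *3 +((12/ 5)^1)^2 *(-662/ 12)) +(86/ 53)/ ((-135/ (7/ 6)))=-2277110971/ 7298100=-312.01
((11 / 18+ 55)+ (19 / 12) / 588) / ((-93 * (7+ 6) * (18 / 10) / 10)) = -9810275 / 38388168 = -0.26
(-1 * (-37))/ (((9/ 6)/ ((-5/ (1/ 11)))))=-4070/ 3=-1356.67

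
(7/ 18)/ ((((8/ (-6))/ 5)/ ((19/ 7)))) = -95/ 24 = -3.96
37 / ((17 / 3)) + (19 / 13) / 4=6095 / 884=6.89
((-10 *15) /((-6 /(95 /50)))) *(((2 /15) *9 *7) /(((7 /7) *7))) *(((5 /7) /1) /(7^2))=285 /343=0.83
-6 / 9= -2 / 3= -0.67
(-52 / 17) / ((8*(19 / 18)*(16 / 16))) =-117 / 323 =-0.36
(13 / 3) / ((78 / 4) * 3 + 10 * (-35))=-0.01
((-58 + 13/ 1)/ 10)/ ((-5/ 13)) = 117/ 10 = 11.70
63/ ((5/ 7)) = 441/ 5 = 88.20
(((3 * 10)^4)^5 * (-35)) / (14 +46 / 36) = -8786696690520000000000000000000 / 11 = -798790608229090909090909100000.00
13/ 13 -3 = -2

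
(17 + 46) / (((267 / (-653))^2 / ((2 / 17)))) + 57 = 13645175 / 134657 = 101.33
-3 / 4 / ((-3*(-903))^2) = -1 / 9784908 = -0.00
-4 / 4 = -1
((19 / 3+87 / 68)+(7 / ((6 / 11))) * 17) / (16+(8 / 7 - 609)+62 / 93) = -24801 / 64940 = -0.38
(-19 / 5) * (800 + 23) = -15637 / 5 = -3127.40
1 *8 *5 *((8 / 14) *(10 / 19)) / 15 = 320 / 399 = 0.80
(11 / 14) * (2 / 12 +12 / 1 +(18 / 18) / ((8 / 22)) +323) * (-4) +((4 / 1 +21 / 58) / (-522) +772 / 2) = -143272849 / 211932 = -676.03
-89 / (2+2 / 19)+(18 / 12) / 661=-1117691 / 26440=-42.27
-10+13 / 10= -87 / 10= -8.70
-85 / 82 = -1.04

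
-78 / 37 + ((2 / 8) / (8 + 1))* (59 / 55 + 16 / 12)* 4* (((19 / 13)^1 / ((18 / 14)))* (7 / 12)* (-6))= -40779679 / 12857130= -3.17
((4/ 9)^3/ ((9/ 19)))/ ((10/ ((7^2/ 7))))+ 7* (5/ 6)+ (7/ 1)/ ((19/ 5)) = 9729853/ 1246590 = 7.81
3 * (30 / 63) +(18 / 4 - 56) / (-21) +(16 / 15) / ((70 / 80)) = 51 / 10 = 5.10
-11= -11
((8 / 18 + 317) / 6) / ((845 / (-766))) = -1094231 / 22815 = -47.96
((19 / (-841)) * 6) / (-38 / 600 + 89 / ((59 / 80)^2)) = -119050200 / 143654457101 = -0.00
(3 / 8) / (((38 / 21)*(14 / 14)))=63 / 304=0.21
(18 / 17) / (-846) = -1 / 799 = -0.00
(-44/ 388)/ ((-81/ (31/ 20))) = 341/ 157140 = 0.00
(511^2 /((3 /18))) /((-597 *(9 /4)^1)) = -2088968 /1791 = -1166.37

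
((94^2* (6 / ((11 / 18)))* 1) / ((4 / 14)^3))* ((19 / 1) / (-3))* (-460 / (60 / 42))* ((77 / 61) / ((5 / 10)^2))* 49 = 114479025813936 / 61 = 1876705341212.07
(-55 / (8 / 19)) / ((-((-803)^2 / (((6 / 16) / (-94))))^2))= 855 / 170999627417884672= 0.00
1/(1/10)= 10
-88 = -88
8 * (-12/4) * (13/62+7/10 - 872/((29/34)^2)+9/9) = 3743904576/130355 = 28720.84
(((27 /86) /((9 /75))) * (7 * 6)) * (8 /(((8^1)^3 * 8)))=4725 /22016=0.21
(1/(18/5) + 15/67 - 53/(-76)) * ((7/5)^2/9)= 2692501/10311300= 0.26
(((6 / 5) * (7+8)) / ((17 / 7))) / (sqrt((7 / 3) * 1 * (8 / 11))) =9 * sqrt(462) / 34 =5.69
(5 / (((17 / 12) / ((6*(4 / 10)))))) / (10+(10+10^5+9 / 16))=768 / 9068531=0.00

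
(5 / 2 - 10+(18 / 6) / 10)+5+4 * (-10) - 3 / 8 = -1703 / 40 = -42.58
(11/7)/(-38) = -0.04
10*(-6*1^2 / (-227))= 60 / 227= 0.26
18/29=0.62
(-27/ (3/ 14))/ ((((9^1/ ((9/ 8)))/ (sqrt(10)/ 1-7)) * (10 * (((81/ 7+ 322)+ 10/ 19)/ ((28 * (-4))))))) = -821142/ 222175+ 117306 * sqrt(10)/ 222175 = -2.03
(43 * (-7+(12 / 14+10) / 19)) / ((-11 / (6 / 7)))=11610 / 539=21.54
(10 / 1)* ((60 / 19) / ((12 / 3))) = 150 / 19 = 7.89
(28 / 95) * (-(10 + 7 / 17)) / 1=-4956 / 1615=-3.07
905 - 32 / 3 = 2683 / 3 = 894.33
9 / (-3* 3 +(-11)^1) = -0.45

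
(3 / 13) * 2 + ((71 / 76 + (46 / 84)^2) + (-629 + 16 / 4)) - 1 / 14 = -67902455 / 108927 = -623.38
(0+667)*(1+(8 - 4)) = 3335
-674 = -674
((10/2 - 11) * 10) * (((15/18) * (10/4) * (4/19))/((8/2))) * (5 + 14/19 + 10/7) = -119125/2527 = -47.14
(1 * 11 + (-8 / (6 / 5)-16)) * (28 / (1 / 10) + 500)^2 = -7098000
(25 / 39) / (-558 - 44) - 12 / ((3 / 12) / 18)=-20285017 / 23478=-864.00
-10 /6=-5 /3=-1.67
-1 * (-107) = 107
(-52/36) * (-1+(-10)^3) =13013/9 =1445.89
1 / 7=0.14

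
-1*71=-71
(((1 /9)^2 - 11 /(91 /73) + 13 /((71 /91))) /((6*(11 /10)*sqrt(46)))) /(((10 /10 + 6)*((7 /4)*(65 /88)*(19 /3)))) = 65732816*sqrt(46) /145681910829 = 0.00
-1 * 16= -16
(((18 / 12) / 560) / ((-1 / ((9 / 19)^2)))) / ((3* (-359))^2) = -0.00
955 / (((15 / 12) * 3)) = 764 / 3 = 254.67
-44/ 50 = -22/ 25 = -0.88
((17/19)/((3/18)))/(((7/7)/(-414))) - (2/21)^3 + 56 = -381219956/175959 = -2166.53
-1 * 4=-4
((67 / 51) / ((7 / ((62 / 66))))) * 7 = 2077 / 1683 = 1.23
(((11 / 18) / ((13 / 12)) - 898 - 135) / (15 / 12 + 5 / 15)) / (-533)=161060 / 131651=1.22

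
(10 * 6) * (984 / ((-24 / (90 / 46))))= -110700 / 23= -4813.04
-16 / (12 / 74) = -296 / 3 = -98.67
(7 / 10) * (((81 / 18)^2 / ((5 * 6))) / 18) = 21 / 800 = 0.03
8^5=32768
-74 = -74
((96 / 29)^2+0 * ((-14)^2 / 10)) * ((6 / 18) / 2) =1536 / 841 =1.83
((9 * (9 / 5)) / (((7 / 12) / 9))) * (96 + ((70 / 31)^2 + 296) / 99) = 261681840 / 10571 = 24754.69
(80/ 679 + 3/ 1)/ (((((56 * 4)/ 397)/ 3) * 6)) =840449/ 304192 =2.76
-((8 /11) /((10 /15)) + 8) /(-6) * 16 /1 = 800 /33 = 24.24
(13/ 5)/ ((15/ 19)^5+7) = 32189287/ 90460340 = 0.36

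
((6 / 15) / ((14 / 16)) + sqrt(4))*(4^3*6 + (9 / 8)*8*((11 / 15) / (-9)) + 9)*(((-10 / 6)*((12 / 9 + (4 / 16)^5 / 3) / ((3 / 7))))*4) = -259147541 / 12960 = -19995.95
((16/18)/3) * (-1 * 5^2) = -7.41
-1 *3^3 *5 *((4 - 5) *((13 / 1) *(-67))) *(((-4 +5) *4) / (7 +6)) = -36180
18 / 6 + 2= 5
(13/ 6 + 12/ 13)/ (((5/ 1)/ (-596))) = -71818/ 195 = -368.30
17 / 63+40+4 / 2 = 2663 / 63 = 42.27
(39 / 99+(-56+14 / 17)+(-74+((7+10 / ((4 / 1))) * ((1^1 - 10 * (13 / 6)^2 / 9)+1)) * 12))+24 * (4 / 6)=-479.41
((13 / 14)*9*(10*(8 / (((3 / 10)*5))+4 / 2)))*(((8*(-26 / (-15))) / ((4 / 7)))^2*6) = 10826816 / 5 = 2165363.20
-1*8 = -8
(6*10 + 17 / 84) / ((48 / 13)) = 16.30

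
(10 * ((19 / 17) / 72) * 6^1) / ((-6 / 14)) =-665 / 306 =-2.17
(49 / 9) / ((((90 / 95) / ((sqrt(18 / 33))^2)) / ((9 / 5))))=931 / 165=5.64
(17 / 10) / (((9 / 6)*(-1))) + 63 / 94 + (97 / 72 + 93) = 1588519 / 16920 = 93.88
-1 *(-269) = 269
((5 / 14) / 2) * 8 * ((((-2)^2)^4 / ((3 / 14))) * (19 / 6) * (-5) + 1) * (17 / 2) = -14469635 / 63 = -229676.75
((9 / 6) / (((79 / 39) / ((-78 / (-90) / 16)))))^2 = 257049 / 159769600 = 0.00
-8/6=-4/3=-1.33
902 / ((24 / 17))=7667 / 12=638.92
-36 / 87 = -0.41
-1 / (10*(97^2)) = -1 / 94090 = -0.00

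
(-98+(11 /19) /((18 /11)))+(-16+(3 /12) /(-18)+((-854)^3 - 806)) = -284013573349 /456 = -622836783.66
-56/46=-28/23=-1.22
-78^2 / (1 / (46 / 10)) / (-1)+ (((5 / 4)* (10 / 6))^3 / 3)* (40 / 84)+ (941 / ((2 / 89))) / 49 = 54948265303 / 1905120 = 28842.42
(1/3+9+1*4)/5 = 8/3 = 2.67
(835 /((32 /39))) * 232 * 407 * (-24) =-2306188170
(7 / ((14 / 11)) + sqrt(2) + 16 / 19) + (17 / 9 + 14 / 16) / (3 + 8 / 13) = sqrt(2) + 456925 / 64296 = 8.52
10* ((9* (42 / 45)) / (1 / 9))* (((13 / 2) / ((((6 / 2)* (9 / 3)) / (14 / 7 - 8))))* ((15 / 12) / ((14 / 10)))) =-2925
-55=-55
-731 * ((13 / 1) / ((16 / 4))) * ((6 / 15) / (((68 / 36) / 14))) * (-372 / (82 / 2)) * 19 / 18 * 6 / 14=5926518 / 205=28909.84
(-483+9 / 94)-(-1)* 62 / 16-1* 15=-185755 / 376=-494.03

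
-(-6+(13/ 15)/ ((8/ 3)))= 227/ 40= 5.68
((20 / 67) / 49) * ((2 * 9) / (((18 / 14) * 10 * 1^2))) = 4 / 469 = 0.01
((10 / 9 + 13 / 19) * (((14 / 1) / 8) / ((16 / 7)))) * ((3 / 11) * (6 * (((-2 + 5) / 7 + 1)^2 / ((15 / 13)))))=19955 / 5016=3.98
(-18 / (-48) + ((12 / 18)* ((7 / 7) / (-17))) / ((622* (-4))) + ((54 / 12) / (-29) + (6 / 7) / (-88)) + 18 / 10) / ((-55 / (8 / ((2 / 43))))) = -122452051633 / 19479687150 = -6.29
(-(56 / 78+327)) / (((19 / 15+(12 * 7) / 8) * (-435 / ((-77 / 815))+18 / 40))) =-0.01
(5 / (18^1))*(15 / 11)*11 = 25 / 6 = 4.17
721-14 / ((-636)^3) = 92742033895 / 128629728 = 721.00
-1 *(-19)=19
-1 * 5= -5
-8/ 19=-0.42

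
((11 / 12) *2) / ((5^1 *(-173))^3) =-11 / 3883287750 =-0.00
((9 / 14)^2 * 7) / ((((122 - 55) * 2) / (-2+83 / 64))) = -3645 / 240128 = -0.02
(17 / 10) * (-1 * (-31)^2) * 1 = -16337 / 10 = -1633.70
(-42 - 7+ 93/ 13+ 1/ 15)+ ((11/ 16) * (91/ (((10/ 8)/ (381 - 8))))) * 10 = 72791441/ 390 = 186644.72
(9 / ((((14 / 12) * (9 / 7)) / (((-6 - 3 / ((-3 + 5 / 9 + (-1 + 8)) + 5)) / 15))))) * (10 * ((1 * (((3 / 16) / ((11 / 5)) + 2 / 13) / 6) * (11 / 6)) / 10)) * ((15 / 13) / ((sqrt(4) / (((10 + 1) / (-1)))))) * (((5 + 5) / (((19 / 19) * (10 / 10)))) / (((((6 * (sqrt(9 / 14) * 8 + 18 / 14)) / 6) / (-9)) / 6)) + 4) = 31583233 / 1249924 - 68611851 * sqrt(14) / 2499848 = -77.43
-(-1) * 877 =877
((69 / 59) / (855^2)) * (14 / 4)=161 / 28753650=0.00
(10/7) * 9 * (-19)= -244.29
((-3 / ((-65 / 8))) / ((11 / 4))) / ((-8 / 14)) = -168 / 715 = -0.23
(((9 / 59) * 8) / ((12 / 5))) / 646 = 15 / 19057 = 0.00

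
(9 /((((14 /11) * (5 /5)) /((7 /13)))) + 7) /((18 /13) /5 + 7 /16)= 11240 /743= 15.13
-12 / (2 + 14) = -3 / 4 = -0.75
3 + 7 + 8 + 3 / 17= 309 / 17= 18.18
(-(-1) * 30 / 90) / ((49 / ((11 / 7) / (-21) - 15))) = -2216 / 21609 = -0.10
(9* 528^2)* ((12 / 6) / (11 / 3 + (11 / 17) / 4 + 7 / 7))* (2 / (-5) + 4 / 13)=-6142169088 / 64025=-95933.92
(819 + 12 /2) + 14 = 839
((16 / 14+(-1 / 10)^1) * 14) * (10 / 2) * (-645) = -47085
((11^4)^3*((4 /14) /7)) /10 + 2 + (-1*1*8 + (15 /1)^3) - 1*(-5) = 3138429203351 /245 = 12809915115.72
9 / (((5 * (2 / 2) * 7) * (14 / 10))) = 9 / 49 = 0.18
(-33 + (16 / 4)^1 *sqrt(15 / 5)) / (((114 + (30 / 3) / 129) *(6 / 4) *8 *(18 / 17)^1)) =-8041 / 353184 + 731 *sqrt(3) / 264888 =-0.02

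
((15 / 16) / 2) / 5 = 3 / 32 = 0.09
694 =694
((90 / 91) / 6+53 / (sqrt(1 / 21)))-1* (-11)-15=-349 / 91+53* sqrt(21)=239.04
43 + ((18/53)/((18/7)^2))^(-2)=1013359/2401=422.06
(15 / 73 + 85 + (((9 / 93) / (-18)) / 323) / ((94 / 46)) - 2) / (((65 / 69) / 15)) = 1183415246745 / 893219678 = 1324.89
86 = 86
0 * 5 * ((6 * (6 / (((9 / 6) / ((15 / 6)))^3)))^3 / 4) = 0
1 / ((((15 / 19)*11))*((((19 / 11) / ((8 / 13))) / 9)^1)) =24 / 65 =0.37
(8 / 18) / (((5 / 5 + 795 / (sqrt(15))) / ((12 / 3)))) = -8 / 189603 + 424 * sqrt(15) / 189603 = 0.01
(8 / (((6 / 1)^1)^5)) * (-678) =-113 / 162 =-0.70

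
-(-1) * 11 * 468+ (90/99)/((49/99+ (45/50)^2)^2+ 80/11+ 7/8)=4970273633028/965459311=5148.09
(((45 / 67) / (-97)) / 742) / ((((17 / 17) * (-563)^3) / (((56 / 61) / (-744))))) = -15 / 232471177633071038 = -0.00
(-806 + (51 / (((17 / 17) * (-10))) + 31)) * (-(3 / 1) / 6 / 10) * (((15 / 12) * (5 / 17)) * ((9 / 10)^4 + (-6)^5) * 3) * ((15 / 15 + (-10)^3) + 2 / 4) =3633868474635249 / 10880000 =333995264.21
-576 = -576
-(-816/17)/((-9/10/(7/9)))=-1120/27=-41.48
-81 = -81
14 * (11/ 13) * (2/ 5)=308/ 65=4.74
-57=-57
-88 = -88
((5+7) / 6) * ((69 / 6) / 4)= 23 / 4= 5.75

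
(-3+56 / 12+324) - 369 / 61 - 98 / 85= 4953716 / 15555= 318.46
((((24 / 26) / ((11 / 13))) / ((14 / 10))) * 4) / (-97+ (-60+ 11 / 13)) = -312 / 15631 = -0.02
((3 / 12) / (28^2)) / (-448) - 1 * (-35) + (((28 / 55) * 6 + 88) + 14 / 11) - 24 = 103.33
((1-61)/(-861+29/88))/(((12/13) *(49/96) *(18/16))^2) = 1218314240/4909932153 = 0.25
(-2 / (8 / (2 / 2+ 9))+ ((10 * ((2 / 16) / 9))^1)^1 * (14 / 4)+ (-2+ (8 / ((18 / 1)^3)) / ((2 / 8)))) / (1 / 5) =-116885 / 5832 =-20.04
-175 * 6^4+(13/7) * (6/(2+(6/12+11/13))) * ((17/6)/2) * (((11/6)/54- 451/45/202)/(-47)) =-1062171357604501/4683295260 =-226800.00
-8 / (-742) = 4 / 371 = 0.01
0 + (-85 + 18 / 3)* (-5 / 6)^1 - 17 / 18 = 584 / 9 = 64.89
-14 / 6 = -7 / 3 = -2.33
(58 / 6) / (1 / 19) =551 / 3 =183.67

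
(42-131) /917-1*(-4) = 3579 /917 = 3.90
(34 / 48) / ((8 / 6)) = 17 / 32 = 0.53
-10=-10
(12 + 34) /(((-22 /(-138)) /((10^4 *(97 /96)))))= 2915511.36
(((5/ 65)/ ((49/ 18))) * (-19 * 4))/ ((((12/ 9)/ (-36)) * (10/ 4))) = 73872/ 3185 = 23.19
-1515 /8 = -189.38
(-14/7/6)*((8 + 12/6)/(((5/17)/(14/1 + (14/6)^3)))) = -24514/81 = -302.64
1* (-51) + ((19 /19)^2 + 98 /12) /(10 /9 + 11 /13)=-46.32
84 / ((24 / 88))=308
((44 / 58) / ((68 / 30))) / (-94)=-165 / 46342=-0.00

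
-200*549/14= -54900/7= -7842.86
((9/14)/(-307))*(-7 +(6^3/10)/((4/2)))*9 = -1539/21490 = -0.07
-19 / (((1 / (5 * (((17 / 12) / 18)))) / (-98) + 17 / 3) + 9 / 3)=-237405 / 107966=-2.20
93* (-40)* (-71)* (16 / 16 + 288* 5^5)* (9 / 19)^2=19254369393720 / 361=53336203306.70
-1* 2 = -2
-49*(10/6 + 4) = -833/3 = -277.67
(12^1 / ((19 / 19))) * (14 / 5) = 168 / 5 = 33.60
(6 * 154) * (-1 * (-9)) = 8316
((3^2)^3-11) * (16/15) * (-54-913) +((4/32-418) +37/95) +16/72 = -5068510657/6840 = -741010.33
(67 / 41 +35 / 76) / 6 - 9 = -161737 / 18696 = -8.65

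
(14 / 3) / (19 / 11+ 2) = 154 / 123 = 1.25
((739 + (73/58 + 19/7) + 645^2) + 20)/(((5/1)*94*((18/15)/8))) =169215917/28623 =5911.89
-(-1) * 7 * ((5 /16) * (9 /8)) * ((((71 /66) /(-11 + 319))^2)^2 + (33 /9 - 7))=-2845950602847559195 /346934930648334336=-8.20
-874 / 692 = -437 / 346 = -1.26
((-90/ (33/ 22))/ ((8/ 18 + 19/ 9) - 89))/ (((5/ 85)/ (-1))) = -4590/ 389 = -11.80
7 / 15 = 0.47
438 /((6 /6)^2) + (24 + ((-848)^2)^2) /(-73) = -517110530866 /73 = -7083705902.27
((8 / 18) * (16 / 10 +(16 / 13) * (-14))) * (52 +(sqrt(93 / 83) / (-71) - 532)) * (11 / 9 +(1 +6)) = 300736 * sqrt(7719) / 31026645 +9623552 / 351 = 27418.38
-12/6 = -2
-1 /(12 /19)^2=-2.51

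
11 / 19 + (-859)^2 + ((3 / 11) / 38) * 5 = 308434515 / 418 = 737881.61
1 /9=0.11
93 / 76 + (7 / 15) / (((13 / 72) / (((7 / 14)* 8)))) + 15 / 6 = 69467 / 4940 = 14.06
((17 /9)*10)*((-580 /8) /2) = -684.72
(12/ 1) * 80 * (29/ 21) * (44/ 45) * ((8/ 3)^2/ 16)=326656/ 567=576.11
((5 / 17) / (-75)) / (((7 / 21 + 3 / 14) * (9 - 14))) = 14 / 9775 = 0.00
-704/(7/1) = -704/7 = -100.57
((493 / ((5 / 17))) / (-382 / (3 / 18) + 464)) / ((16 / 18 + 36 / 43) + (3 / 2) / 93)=-0.53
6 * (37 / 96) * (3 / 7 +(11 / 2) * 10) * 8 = 7178 / 7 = 1025.43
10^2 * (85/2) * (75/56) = 159375/28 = 5691.96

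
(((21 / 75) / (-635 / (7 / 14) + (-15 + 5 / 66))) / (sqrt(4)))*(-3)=99 / 302875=0.00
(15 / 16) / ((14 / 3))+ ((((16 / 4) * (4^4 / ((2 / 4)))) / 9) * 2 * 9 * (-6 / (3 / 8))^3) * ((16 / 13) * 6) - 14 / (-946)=-170647640307583 / 1377376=-123893287.17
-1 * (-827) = 827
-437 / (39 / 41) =-17917 / 39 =-459.41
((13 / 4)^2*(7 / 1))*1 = 1183 / 16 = 73.94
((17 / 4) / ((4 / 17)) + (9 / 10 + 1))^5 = 10387823949447757 / 3276800000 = 3170112.29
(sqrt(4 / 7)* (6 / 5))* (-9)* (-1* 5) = 108* sqrt(7) / 7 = 40.82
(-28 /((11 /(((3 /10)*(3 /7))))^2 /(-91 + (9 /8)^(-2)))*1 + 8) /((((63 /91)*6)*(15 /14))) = 2297191 /1225125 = 1.88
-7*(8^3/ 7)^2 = -262144/ 7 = -37449.14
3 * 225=675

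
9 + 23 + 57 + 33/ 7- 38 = 390/ 7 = 55.71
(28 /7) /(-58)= -2 /29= -0.07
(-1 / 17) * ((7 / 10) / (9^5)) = -7 / 10038330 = -0.00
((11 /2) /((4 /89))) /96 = 979 /768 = 1.27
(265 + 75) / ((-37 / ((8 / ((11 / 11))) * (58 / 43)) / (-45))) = 7099200 / 1591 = 4462.10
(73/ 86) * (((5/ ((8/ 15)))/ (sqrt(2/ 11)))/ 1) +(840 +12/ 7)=5475 * sqrt(22)/ 1376 +5892/ 7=860.38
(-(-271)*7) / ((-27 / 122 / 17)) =-3934378 / 27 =-145717.70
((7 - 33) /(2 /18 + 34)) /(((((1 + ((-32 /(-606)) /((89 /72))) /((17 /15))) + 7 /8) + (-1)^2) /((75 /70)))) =-2145494520 /7652114071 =-0.28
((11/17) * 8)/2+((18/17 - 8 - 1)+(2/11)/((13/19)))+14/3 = -3067/7293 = -0.42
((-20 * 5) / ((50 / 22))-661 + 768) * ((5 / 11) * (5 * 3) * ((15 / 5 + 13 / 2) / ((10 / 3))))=53865 / 44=1224.20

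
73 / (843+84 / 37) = 2701 / 31275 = 0.09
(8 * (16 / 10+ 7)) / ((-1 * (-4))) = 86 / 5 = 17.20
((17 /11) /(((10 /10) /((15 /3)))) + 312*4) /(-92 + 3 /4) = -13.76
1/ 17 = 0.06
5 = 5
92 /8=11.50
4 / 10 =2 / 5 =0.40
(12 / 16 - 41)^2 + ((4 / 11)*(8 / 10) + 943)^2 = 43144621601 / 48400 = 891417.80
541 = 541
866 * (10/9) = 8660/9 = 962.22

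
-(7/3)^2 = -49/9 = -5.44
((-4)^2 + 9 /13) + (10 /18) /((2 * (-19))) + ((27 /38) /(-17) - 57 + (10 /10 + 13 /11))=-38.18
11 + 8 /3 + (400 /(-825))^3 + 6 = 702665 /35937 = 19.55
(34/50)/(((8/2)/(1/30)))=17/3000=0.01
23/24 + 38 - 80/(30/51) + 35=-62.04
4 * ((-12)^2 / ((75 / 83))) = 15936 / 25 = 637.44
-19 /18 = -1.06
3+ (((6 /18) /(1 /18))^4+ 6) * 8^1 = 10419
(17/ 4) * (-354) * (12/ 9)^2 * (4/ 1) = -32096/ 3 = -10698.67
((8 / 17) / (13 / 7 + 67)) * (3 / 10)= 0.00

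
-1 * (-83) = 83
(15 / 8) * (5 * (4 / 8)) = 75 / 16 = 4.69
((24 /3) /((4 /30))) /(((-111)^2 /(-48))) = -320 /1369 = -0.23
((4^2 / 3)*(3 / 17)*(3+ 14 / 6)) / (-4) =-64 / 51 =-1.25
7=7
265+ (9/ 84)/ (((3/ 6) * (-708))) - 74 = 631063/ 3304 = 191.00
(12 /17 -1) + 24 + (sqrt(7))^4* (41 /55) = 56318 /935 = 60.23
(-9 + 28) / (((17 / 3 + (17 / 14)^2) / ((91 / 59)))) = 4116 / 1003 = 4.10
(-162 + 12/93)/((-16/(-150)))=-188175/124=-1517.54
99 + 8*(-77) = -517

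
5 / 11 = 0.45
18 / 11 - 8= -70 / 11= -6.36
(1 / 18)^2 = 1 / 324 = 0.00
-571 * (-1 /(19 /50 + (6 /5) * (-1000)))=-28550 /59981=-0.48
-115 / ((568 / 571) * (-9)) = 65665 / 5112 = 12.85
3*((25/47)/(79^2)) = 75/293327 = 0.00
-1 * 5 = -5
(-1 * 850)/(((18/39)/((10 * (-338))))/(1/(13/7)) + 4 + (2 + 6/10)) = -402220/3123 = -128.79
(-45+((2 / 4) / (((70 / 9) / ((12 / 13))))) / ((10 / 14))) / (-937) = 14598 / 304525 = 0.05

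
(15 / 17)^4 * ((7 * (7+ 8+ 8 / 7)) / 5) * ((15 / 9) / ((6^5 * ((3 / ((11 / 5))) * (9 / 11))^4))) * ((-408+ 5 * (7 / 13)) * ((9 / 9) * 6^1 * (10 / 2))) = -638143173353785 / 27697165866864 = -23.04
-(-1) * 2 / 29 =2 / 29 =0.07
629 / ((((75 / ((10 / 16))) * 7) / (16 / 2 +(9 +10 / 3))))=38369 / 2520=15.23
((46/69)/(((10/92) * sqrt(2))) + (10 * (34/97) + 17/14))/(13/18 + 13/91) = 10.47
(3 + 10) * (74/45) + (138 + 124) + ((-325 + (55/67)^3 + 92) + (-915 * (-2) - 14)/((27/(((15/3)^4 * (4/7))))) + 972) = 7118058594536/284221035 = 25044.09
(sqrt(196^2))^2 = 38416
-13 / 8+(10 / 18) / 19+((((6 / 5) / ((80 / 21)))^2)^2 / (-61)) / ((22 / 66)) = -26640681268993 / 16689600000000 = -1.60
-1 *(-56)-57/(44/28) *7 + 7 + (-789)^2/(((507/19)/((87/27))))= 418168609/5577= 74980.92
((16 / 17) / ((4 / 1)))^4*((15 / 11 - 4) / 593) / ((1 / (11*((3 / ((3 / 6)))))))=-44544 / 49527953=-0.00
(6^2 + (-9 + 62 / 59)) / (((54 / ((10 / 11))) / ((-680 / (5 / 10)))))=-11254000 / 17523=-642.24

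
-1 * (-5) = 5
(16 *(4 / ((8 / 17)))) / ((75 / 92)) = 12512 / 75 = 166.83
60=60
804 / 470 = 402 / 235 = 1.71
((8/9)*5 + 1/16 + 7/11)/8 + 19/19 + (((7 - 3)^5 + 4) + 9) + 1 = 13174355/12672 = 1039.64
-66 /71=-0.93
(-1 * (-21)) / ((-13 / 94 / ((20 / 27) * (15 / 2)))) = -32900 / 39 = -843.59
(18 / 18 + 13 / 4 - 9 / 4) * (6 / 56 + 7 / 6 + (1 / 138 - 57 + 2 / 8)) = -17861 / 161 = -110.94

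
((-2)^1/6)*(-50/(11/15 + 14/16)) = 2000/193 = 10.36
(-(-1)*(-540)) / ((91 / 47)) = -25380 / 91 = -278.90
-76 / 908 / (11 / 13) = -247 / 2497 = -0.10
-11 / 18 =-0.61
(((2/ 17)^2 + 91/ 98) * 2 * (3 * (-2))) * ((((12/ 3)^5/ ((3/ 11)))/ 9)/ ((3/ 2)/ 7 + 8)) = -57266176/ 99705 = -574.36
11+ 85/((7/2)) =247/7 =35.29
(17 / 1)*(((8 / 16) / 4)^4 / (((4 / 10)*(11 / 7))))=595 / 90112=0.01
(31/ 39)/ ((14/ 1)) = 31/ 546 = 0.06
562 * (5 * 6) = 16860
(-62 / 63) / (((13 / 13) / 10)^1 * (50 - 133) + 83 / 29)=17980 / 99351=0.18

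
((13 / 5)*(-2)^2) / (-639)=-52 / 3195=-0.02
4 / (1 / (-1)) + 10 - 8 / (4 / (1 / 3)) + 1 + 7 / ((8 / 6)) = 11.58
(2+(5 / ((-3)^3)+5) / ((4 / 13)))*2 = 953 / 27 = 35.30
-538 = -538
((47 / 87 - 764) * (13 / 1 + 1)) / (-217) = 132842 / 2697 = 49.26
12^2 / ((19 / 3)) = 432 / 19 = 22.74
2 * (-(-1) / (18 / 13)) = 13 / 9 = 1.44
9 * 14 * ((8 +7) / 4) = 945 / 2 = 472.50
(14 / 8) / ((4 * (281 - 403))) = -0.00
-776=-776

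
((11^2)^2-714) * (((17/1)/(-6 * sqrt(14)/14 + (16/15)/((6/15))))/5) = 6392493 * sqrt(14)/1430 + 19887756/715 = 44541.28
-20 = -20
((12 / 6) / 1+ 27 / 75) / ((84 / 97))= 5723 / 2100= 2.73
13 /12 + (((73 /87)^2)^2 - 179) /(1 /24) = -327164255419 /76386348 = -4283.02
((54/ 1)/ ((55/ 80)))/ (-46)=-432/ 253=-1.71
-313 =-313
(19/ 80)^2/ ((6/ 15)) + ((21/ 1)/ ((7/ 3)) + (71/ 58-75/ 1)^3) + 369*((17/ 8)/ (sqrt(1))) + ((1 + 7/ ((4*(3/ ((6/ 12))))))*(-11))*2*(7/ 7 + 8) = -25037738820531/ 62435840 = -401015.49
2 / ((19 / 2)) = 4 / 19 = 0.21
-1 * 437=-437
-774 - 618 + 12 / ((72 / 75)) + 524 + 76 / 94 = -80341 / 94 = -854.69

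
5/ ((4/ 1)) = 5/ 4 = 1.25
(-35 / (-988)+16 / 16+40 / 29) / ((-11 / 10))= -345935 / 157586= -2.20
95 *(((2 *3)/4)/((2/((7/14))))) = 285/8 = 35.62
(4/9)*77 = 308/9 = 34.22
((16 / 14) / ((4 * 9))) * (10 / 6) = 10 / 189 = 0.05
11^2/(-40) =-3.02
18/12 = 1.50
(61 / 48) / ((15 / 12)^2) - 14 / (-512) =16141 / 19200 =0.84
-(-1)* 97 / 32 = 97 / 32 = 3.03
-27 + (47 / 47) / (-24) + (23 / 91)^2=-5361673 / 198744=-26.98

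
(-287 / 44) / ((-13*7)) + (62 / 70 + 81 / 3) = 27.96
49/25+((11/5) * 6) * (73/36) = 4309/150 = 28.73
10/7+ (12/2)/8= 61/28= 2.18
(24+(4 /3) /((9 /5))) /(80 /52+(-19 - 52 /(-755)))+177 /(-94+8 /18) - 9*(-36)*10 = 12561247965001 /3880898406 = 3236.69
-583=-583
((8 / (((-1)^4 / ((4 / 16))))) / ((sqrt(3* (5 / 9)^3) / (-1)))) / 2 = -9* sqrt(15) / 25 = -1.39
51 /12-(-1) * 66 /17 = 553 /68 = 8.13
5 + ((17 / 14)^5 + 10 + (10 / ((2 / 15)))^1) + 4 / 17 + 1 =93.88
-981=-981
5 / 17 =0.29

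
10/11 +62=692/11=62.91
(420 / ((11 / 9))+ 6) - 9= 3747 / 11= 340.64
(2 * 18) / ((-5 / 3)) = -108 / 5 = -21.60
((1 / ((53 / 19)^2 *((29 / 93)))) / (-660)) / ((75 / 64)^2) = -11459584 / 25201996875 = -0.00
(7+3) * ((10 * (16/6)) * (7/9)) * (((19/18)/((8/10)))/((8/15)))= 83125/162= 513.12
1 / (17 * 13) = 1 / 221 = 0.00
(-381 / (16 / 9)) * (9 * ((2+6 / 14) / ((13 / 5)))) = -2623185 / 1456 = -1801.64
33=33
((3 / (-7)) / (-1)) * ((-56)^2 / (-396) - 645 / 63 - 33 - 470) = -361162 / 1617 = -223.35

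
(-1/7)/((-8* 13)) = 1/728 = 0.00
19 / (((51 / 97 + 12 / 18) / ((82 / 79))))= 453378 / 27413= 16.54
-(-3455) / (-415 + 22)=-3455 / 393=-8.79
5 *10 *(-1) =-50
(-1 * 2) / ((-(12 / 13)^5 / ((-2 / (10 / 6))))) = -371293 / 103680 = -3.58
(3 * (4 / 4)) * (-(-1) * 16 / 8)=6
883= 883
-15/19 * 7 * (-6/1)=33.16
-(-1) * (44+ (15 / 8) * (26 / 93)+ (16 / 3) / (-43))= 710225 / 15996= 44.40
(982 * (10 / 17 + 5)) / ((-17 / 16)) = -5164.84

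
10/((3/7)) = 70/3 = 23.33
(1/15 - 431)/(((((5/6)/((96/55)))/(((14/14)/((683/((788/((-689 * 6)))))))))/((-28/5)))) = -4563894272/3235285625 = -1.41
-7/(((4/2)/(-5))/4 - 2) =10/3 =3.33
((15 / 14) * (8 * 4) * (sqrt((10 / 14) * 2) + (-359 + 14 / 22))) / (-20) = 47304 / 77 - 12 * sqrt(70) / 49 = 612.29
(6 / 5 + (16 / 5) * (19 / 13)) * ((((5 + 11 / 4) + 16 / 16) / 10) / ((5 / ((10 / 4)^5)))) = 167125 / 1664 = 100.44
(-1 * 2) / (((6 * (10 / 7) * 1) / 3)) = -7 / 10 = -0.70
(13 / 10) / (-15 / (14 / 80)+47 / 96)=-4368 / 286355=-0.02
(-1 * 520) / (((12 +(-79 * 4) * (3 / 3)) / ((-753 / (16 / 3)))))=-146835 / 608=-241.50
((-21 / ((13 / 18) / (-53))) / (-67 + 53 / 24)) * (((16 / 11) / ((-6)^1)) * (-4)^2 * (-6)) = -123088896 / 222365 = -553.54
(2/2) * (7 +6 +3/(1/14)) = 55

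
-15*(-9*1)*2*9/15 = 162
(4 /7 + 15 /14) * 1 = 23 /14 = 1.64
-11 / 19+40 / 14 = 303 / 133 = 2.28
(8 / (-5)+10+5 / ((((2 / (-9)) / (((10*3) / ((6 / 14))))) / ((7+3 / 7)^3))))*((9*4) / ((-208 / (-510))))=-36302755689 / 637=-56990197.31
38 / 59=0.64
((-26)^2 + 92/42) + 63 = 15565/21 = 741.19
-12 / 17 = -0.71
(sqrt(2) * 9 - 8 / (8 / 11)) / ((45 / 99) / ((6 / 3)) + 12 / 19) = -4598 / 359 + 3762 * sqrt(2) / 359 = 2.01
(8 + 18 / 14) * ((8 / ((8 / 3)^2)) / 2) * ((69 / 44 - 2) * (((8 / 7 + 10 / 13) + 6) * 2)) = -38475 / 1078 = -35.69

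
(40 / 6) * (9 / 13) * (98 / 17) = 5880 / 221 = 26.61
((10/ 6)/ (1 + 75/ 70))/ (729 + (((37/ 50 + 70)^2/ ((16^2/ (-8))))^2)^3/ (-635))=-11652300800000000000000000000000000/ 333533880772392215883309419767284326167671447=-0.00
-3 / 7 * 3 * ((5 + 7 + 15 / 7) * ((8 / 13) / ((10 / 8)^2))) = -114048 / 15925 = -7.16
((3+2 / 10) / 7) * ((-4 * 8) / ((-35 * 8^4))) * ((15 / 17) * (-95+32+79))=6 / 4165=0.00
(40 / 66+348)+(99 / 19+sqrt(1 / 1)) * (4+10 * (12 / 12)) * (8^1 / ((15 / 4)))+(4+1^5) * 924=5154.09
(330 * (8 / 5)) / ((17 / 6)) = 3168 / 17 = 186.35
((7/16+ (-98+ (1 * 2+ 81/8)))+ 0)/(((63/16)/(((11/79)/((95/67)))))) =-1007479/472815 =-2.13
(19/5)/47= 0.08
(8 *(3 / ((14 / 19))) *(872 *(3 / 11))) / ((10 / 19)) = 5666256 / 385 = 14717.55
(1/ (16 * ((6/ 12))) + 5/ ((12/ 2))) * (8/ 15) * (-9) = -4.60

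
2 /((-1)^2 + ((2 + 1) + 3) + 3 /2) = 0.24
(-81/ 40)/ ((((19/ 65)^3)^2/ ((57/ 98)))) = -3665358084375/ 1941261616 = -1888.13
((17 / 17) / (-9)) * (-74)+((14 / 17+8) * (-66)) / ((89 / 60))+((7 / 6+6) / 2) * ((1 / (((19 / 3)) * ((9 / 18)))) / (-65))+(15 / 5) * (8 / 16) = -6439104203 / 16816995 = -382.89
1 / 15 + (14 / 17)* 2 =437 / 255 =1.71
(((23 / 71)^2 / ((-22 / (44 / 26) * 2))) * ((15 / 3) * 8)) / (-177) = 0.00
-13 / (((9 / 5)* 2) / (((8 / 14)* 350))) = -6500 / 9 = -722.22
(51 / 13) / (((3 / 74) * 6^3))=629 / 1404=0.45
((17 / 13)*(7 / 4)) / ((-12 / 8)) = -119 / 78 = -1.53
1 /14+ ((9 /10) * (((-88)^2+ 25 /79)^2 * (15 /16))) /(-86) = -70742779032973 /120226624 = -588411.92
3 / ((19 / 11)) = 33 / 19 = 1.74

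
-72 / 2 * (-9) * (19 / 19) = 324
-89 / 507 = -0.18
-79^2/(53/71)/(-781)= 6241/583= 10.70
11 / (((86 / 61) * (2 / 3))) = 2013 / 172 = 11.70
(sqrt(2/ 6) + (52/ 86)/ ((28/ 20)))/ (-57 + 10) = -sqrt(3)/ 141 - 130/ 14147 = -0.02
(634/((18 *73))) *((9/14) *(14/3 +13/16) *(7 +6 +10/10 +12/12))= 416855/16352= 25.49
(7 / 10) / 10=7 / 100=0.07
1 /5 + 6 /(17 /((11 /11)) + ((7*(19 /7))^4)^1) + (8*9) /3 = 2628488 /108615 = 24.20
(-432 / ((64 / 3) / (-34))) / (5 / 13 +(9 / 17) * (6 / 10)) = 1521585 / 1552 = 980.40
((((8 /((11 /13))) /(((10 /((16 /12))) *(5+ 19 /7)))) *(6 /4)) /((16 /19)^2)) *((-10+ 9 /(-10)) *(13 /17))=-46549867 /16156800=-2.88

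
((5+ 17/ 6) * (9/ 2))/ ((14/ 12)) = 423/ 14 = 30.21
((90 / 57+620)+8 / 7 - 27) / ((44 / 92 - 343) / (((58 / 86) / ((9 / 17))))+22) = -898400309 / 372310624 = -2.41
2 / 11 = 0.18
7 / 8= 0.88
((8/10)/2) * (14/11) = 28/55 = 0.51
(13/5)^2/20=169/500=0.34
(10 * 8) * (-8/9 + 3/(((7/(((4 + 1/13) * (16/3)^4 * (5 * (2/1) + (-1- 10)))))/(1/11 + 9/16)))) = -1999131520/27027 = -73967.94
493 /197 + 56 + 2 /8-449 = -307515 /788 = -390.25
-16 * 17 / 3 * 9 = -816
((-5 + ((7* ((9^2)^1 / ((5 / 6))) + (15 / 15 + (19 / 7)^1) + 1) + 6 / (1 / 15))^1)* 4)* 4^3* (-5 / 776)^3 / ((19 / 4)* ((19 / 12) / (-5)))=80862000 / 2306324671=0.04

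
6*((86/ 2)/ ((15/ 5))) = 86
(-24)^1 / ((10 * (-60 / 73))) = 73 / 25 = 2.92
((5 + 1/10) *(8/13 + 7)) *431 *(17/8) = 36994023/1040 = 35571.18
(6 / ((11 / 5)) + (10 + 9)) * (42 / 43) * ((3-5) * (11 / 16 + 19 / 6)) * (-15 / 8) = 4642575 / 15136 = 306.72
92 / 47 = 1.96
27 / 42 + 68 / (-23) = -745 / 322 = -2.31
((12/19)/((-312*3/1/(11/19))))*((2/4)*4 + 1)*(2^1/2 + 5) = -33/4693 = -0.01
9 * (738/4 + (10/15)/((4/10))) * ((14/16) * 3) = 70371/16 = 4398.19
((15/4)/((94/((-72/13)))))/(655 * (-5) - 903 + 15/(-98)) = 13230/250179449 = 0.00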